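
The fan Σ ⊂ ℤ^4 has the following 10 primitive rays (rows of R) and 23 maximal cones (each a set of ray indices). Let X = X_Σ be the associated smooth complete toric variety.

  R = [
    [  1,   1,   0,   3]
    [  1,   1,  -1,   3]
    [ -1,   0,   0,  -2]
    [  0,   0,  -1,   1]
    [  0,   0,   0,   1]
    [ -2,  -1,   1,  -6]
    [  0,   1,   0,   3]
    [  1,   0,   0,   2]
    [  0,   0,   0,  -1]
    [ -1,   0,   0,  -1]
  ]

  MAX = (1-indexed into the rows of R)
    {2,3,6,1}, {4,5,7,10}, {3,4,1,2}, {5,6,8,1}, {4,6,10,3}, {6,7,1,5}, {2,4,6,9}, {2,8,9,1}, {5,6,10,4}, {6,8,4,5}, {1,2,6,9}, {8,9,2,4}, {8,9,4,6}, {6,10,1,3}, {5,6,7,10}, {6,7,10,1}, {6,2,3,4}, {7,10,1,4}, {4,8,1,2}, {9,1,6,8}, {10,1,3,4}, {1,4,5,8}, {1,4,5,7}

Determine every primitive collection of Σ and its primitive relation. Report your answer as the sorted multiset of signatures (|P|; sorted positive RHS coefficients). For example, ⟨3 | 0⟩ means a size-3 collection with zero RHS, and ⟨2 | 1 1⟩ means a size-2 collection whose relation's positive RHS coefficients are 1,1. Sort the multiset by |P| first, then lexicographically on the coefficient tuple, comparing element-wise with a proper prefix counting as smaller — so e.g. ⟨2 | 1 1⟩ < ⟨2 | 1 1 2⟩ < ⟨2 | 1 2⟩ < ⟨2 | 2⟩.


Primitive collections (17):

  P={3,8}:  v_{3} + v_{8} = 0  ⟹  sig = ⟨2 | 0⟩
  P={5,9}:  v_{5} + v_{9} = 0  ⟹  sig = ⟨2 | 0⟩
  P={3,5}:  v_{3} + v_{5} = v_{10}  ⟹  sig = ⟨2 | 1⟩
  P={8,10}:  v_{8} + v_{10} = v_{5}  ⟹  sig = ⟨2 | 1⟩
  P={9,10}:  v_{9} + v_{10} = v_{3}  ⟹  sig = ⟨2 | 1⟩
  P={2,5}:  v_{2} + v_{5} = v_{1} + v_{4}  ⟹  sig = ⟨2 | 1 1⟩
  P={3,9}:  v_{3} + v_{9} = v_{2} + v_{6}  ⟹  sig = ⟨2 | 1 1⟩
  P={7,9}:  v_{7} + v_{9} = v_{1} + v_{10}  ⟹  sig = ⟨2 | 1 1⟩
  P={2,10}:  v_{2} + v_{10} = v_{1} + v_{3} + v_{4}  ⟹  sig = ⟨2 | 1 1 1⟩
  P={2,7}:  v_{2} + v_{7} = 2·v_{1} + v_{4} + v_{10}  ⟹  sig = ⟨2 | 1 1 2⟩
  P={3,7}:  v_{3} + v_{7} = v_{1} + 2·v_{10}  ⟹  sig = ⟨2 | 1 2⟩
  P={7,8}:  v_{7} + v_{8} = v_{1} + 2·v_{5}  ⟹  sig = ⟨2 | 1 2⟩
  P={1,4,6}:  v_{1} + v_{4} + v_{6} = v_{3}  ⟹  sig = ⟨3 | 1⟩
  P={1,4,9}:  v_{1} + v_{4} + v_{9} = v_{2}  ⟹  sig = ⟨3 | 1⟩
  P={1,5,10}:  v_{1} + v_{5} + v_{10} = v_{7}  ⟹  sig = ⟨3 | 1⟩
  P={2,6,8}:  v_{2} + v_{6} + v_{8} = v_{9}  ⟹  sig = ⟨3 | 1⟩
  P={4,6,7}:  v_{4} + v_{6} + v_{7} = 2·v_{10}  ⟹  sig = ⟨3 | 2⟩

Signatures (|P|; sorted positive RHS coefficients), sorted:
{ ⟨2 | 0⟩ ×2,  ⟨2 | 1⟩ ×3,  ⟨2 | 1 1⟩ ×3,  ⟨2 | 1 1 1⟩,  ⟨2 | 1 1 2⟩,  ⟨2 | 1 2⟩ ×2,  ⟨3 | 1⟩ ×4,  ⟨3 | 2⟩ }


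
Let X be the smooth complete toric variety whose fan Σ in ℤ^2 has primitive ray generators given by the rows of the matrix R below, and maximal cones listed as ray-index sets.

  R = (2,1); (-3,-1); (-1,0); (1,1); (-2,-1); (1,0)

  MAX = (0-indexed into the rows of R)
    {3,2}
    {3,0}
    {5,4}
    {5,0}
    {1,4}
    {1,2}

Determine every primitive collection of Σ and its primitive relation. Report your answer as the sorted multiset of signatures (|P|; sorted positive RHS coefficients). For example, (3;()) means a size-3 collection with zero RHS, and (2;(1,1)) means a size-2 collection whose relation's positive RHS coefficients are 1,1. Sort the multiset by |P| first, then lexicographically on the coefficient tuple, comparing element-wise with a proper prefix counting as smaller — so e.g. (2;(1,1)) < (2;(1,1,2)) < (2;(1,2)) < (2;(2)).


Minimal non-faces — 9 found among 6 rays, 6 max cones:

  {0,4}:  v_{0} + v_{4} = 0 ; sig = (2;())
  {2,5}:  v_{2} + v_{5} = 0 ; sig = (2;())
  {0,1}:  v_{0} + v_{1} = v_{2} ; sig = (2;(1))
  {0,2}:  v_{0} + v_{2} = v_{3} ; sig = (2;(1))
  {1,5}:  v_{1} + v_{5} = v_{4} ; sig = (2;(1))
  {2,4}:  v_{2} + v_{4} = v_{1} ; sig = (2;(1))
  {3,4}:  v_{3} + v_{4} = v_{2} ; sig = (2;(1))
  {3,5}:  v_{3} + v_{5} = v_{0} ; sig = (2;(1))
  {1,3}:  v_{1} + v_{3} = 2·v_{2} ; sig = (2;(2))

Signatures (|P|; sorted positive RHS coefficients), sorted:
    (2;())
    (2;())
    (2;(1))
    (2;(1))
    (2;(1))
    (2;(1))
    (2;(1))
    (2;(1))
    (2;(2))


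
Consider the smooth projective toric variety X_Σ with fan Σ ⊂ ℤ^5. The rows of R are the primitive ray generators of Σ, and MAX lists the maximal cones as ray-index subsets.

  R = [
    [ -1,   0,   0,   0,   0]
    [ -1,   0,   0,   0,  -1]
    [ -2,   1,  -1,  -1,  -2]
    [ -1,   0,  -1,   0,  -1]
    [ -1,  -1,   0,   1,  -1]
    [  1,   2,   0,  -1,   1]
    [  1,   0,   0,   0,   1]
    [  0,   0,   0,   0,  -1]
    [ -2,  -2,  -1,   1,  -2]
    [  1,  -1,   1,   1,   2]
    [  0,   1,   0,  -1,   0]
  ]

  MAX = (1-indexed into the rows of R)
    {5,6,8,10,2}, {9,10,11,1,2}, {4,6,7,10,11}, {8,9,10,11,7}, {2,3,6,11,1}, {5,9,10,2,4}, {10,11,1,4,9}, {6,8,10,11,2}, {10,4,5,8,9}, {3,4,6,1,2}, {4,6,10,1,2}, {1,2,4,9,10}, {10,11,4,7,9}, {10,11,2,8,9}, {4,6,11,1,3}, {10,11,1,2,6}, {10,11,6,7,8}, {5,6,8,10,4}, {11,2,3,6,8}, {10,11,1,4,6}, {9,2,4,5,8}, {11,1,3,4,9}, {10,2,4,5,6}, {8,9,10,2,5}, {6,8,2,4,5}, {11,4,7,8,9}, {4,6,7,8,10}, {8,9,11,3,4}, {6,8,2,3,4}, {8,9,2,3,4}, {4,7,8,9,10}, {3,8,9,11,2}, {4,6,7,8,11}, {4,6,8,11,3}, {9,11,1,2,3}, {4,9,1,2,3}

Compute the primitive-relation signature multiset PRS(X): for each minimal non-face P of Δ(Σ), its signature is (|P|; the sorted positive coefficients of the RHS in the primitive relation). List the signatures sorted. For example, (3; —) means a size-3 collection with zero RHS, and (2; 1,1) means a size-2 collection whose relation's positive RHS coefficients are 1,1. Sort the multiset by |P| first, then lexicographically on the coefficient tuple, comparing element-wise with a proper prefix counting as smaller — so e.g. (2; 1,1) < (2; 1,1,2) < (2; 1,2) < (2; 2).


Primitive collections (13):

  P = {2,7}:  v_{2} + v_{7} = 0 — sig = (2; —)
  P = {1,8}:  v_{1} + v_{8} = v_{2} — sig = (2; 1)
  P = {3,10}:  v_{3} + v_{10} = v_{1} — sig = (2; 1)
  P = {5,11}:  v_{5} + v_{11} = v_{2} — sig = (2; 1)
  P = {6,9}:  v_{6} + v_{9} = v_{4} — sig = (2; 1)
  P = {3,7}:  v_{3} + v_{7} = v_{4} + v_{11} — sig = (2; 1,1)
  P = {1,7}:  v_{1} + v_{7} = v_{4} + v_{10} + v_{11} — sig = (2; 1,1,1)
  P = {5,7}:  v_{5} + v_{7} = v_{4} + v_{8} + v_{10} — sig = (2; 1,1,1)
  P = {1,5}:  v_{1} + v_{5} = 2·v_{2} + v_{4} + v_{10} — sig = (2; 1,1,2)
  P = {3,5}:  v_{3} + v_{5} = 2·v_{2} + v_{4} — sig = (2; 1,2)
  P = {2,4,11}:  v_{2} + v_{4} + v_{11} = v_{3} — sig = (3; 1)
  P = {4,8,10,11}:  v_{4} + v_{8} + v_{10} + v_{11} = 0 — sig = (4; —)
  P = {2,4,8,10}:  v_{2} + v_{4} + v_{8} + v_{10} = v_{5} — sig = (4; 1)

Hence PRS(X_Σ) =
{ (2; —),  (2; 1) ×4,  (2; 1,1),  (2; 1,1,1) ×2,  (2; 1,1,2),  (2; 1,2),  (3; 1),  (4; —),  (4; 1) }


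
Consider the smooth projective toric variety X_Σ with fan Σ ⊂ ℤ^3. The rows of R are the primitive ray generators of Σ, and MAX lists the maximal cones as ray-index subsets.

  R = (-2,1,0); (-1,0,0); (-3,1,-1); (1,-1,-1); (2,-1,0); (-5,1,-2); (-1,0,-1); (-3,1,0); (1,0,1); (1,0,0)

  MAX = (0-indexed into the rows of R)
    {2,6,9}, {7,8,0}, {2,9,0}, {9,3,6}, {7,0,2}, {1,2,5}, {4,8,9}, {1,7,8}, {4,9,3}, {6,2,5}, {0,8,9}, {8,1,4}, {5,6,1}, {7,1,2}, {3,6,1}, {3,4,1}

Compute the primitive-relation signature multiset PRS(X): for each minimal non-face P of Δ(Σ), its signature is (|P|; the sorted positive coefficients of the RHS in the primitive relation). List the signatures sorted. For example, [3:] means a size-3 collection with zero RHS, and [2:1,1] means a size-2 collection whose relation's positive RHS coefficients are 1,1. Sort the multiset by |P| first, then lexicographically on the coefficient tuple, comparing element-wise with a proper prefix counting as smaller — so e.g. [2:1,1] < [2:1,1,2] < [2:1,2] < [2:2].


Σ has 22 primitive collections:

  P = {0,4}:  v_{0} + v_{4} = 0 ; sig = [2:]
  P = {1,9}:  v_{1} + v_{9} = 0 ; sig = [2:]
  P = {6,8}:  v_{6} + v_{8} = 0 ; sig = [2:]
  P = {0,1}:  v_{0} + v_{1} = v_{7} ; sig = [2:1]
  P = {0,3}:  v_{0} + v_{3} = v_{6} ; sig = [2:1]
  P = {0,6}:  v_{0} + v_{6} = v_{2} ; sig = [2:1]
  P = {2,4}:  v_{2} + v_{4} = v_{6} ; sig = [2:1]
  P = {2,8}:  v_{2} + v_{8} = v_{0} ; sig = [2:1]
  P = {3,8}:  v_{3} + v_{8} = v_{4} ; sig = [2:1]
  P = {4,6}:  v_{4} + v_{6} = v_{3} ; sig = [2:1]
  P = {4,7}:  v_{4} + v_{7} = v_{1} ; sig = [2:1]
  P = {7,9}:  v_{7} + v_{9} = v_{0} ; sig = [2:1]
  P = {3,7}:  v_{3} + v_{7} = v_{1} + v_{6} ; sig = [2:1,1]
  P = {5,8}:  v_{5} + v_{8} = v_{1} + v_{2} ; sig = [2:1,1]
  P = {5,9}:  v_{5} + v_{9} = v_{2} + v_{6} ; sig = [2:1,1]
  P = {6,7}:  v_{6} + v_{7} = v_{1} + v_{2} ; sig = [2:1,1]
  P = {0,5}:  v_{0} + v_{5} = v_{1} + 2·v_{2} ; sig = [2:1,2]
  P = {4,5}:  v_{4} + v_{5} = v_{1} + 2·v_{6} ; sig = [2:1,2]
  P = {3,5}:  v_{3} + v_{5} = v_{1} + 3·v_{6} ; sig = [2:1,3]
  P = {2,3}:  v_{2} + v_{3} = 2·v_{6} ; sig = [2:2]
  P = {5,7}:  v_{5} + v_{7} = 2·v_{1} + 2·v_{2} ; sig = [2:2,2]
  P = {1,2,6}:  v_{1} + v_{2} + v_{6} = v_{5} ; sig = [3:1]

Sorted signature multiset PRS(X):
{ [2:] ×3,  [2:1] ×9,  [2:1,1] ×4,  [2:1,2] ×2,  [2:1,3],  [2:2],  [2:2,2],  [3:1] }


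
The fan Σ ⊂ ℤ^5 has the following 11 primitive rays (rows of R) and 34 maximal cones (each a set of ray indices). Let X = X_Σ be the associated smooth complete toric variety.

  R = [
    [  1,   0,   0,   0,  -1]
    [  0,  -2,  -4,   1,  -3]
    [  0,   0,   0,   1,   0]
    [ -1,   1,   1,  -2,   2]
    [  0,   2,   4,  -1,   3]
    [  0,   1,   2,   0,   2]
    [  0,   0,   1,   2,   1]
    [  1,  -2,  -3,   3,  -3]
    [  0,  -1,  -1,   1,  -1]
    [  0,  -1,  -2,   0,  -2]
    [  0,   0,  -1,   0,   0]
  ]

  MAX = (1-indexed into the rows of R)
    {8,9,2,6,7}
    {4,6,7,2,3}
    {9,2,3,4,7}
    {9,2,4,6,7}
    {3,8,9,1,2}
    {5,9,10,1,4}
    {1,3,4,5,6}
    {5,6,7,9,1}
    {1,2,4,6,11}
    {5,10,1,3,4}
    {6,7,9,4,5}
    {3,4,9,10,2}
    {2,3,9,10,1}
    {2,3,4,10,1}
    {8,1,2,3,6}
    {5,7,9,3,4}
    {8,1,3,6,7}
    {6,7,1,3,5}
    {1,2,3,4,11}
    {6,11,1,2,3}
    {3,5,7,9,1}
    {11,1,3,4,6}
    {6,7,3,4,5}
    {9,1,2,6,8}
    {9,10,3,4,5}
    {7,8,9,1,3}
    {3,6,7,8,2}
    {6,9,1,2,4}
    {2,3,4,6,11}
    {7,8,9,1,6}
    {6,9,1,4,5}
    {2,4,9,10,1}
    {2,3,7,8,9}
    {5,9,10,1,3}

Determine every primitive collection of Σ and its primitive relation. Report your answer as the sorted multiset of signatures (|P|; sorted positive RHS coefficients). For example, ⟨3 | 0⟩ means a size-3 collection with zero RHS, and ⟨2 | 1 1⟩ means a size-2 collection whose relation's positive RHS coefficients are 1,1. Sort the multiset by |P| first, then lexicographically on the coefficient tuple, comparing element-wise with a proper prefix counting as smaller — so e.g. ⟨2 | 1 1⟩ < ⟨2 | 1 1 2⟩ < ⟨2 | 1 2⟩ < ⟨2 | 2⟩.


Primitive collections (16):

  P = {2,5}:  v_{2} + v_{5} = 0  ⟹  sig = ⟨2 | 0⟩
  P = {6,10}:  v_{6} + v_{10} = 0  ⟹  sig = ⟨2 | 0⟩
  P = {4,8}:  v_{4} + v_{8} = v_{2} + v_{6}  ⟹  sig = ⟨2 | 1 1⟩
  P = {5,8}:  v_{5} + v_{8} = v_{1} + v_{7}  ⟹  sig = ⟨2 | 1 1⟩
  P = {7,10}:  v_{7} + v_{10} = v_{3} + v_{9}  ⟹  sig = ⟨2 | 1 1⟩
  P = {9,11}:  v_{9} + v_{11} = v_{2} + v_{6}  ⟹  sig = ⟨2 | 1 1⟩
  P = {5,11}:  v_{5} + v_{11} = v_{1} + v_{3} + v_{4} + v_{6}  ⟹  sig = ⟨2 | 1 1 1 1⟩
  P = {8,10}:  v_{8} + v_{10} = v_{1} + v_{2} + v_{3} + v_{9}  ⟹  sig = ⟨2 | 1 1 1 1⟩
  P = {10,11}:  v_{10} + v_{11} = v_{1} + v_{2} + v_{3} + v_{4}  ⟹  sig = ⟨2 | 1 1 1 1⟩
  P = {7,11}:  v_{7} + v_{11} = v_{2} + v_{3} + 2·v_{6}  ⟹  sig = ⟨2 | 1 1 2⟩
  P = {8,11}:  v_{8} + v_{11} = v_{1} + 2·v_{2} + v_{3} + 2·v_{6}  ⟹  sig = ⟨2 | 1 1 2 2⟩
  P = {1,2,7}:  v_{1} + v_{2} + v_{7} = v_{8}  ⟹  sig = ⟨3 | 1⟩
  P = {1,4,7}:  v_{1} + v_{4} + v_{7} = v_{6}  ⟹  sig = ⟨3 | 1⟩
  P = {3,6,9}:  v_{3} + v_{6} + v_{9} = v_{7}  ⟹  sig = ⟨3 | 1⟩
  P = {1,3,4,9}:  v_{1} + v_{3} + v_{4} + v_{9} = 0  ⟹  sig = ⟨4 | 0⟩
  P = {1,2,3,4,6}:  v_{1} + v_{2} + v_{3} + v_{4} + v_{6} = v_{11}  ⟹  sig = ⟨5 | 1⟩

so the primitive-relation signature multiset is
{ ⟨2 | 0⟩ ×2,  ⟨2 | 1 1⟩ ×4,  ⟨2 | 1 1 1 1⟩ ×3,  ⟨2 | 1 1 2⟩,  ⟨2 | 1 1 2 2⟩,  ⟨3 | 1⟩ ×3,  ⟨4 | 0⟩,  ⟨5 | 1⟩ }


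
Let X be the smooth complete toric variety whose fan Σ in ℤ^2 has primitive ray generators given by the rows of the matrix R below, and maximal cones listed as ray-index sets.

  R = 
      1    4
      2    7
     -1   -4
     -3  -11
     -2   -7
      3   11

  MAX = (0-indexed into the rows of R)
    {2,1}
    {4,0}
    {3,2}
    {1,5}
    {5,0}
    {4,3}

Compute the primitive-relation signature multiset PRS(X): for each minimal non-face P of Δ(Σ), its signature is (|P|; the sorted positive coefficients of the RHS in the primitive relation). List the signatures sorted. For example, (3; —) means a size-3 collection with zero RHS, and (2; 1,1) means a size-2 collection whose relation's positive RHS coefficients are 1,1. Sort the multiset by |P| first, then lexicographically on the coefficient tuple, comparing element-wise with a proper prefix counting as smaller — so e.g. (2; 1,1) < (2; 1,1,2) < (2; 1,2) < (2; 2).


The 9 primitive collections of Σ (r=6, n=2):

  P={0,2}:  v_{0} + v_{2} = 0  ⟹  sig = (2; —)
  P={1,4}:  v_{1} + v_{4} = 0  ⟹  sig = (2; —)
  P={3,5}:  v_{3} + v_{5} = 0  ⟹  sig = (2; —)
  P={0,1}:  v_{0} + v_{1} = v_{5}  ⟹  sig = (2; 1)
  P={0,3}:  v_{0} + v_{3} = v_{4}  ⟹  sig = (2; 1)
  P={1,3}:  v_{1} + v_{3} = v_{2}  ⟹  sig = (2; 1)
  P={2,4}:  v_{2} + v_{4} = v_{3}  ⟹  sig = (2; 1)
  P={2,5}:  v_{2} + v_{5} = v_{1}  ⟹  sig = (2; 1)
  P={4,5}:  v_{4} + v_{5} = v_{0}  ⟹  sig = (2; 1)

Signatures (|P|; sorted positive RHS coefficients), sorted:
    (2; —)
    (2; —)
    (2; —)
    (2; 1)
    (2; 1)
    (2; 1)
    (2; 1)
    (2; 1)
    (2; 1)


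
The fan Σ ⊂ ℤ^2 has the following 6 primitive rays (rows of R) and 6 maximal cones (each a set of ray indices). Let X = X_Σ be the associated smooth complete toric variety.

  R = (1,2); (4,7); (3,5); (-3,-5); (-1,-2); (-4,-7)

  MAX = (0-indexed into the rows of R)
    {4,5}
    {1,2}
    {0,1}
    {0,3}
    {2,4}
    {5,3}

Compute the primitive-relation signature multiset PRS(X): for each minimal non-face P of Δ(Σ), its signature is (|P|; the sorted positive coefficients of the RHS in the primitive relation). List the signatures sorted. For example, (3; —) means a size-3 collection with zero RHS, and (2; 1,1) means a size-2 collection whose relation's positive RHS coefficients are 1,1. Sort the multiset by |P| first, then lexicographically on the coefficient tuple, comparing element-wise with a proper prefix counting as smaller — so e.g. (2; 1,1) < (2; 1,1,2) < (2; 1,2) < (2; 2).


|primitive collections| = 9. Relations:

  P={0,4}:  v_{0} + v_{4} = 0  ⟹  sig = (2; —)
  P={1,5}:  v_{1} + v_{5} = 0  ⟹  sig = (2; —)
  P={2,3}:  v_{2} + v_{3} = 0  ⟹  sig = (2; —)
  P={0,2}:  v_{0} + v_{2} = v_{1}  ⟹  sig = (2; 1)
  P={0,5}:  v_{0} + v_{5} = v_{3}  ⟹  sig = (2; 1)
  P={1,3}:  v_{1} + v_{3} = v_{0}  ⟹  sig = (2; 1)
  P={1,4}:  v_{1} + v_{4} = v_{2}  ⟹  sig = (2; 1)
  P={2,5}:  v_{2} + v_{5} = v_{4}  ⟹  sig = (2; 1)
  P={3,4}:  v_{3} + v_{4} = v_{5}  ⟹  sig = (2; 1)

Hence PRS(X_Σ) =
    (2; —)
    (2; —)
    (2; —)
    (2; 1)
    (2; 1)
    (2; 1)
    (2; 1)
    (2; 1)
    (2; 1)


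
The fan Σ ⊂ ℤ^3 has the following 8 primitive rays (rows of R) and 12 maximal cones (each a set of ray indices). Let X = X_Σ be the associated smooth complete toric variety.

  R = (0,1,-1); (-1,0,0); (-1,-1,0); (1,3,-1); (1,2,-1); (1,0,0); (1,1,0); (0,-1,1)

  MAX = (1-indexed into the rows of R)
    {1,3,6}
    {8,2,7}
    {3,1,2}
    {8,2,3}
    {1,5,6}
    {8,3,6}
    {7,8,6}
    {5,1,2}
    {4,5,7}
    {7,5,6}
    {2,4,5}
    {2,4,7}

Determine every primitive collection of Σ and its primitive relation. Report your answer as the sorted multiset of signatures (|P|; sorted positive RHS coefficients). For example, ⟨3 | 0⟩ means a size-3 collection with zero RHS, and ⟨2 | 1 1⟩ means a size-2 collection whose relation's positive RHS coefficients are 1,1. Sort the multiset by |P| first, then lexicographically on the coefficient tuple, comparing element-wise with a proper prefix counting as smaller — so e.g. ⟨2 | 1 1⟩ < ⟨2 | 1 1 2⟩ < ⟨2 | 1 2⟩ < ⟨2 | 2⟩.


11 minimal non-faces of Δ(Σ) (on 8 rays):

  • {1,8}:  v_{1} + v_{8} = 0 ; sig = ⟨2 | 0⟩
  • {2,6}:  v_{2} + v_{6} = 0 ; sig = ⟨2 | 0⟩
  • {3,7}:  v_{3} + v_{7} = 0 ; sig = ⟨2 | 0⟩
  • {1,7}:  v_{1} + v_{7} = v_{5} ; sig = ⟨2 | 1⟩
  • {3,5}:  v_{3} + v_{5} = v_{1} ; sig = ⟨2 | 1⟩
  • {5,8}:  v_{5} + v_{8} = v_{7} ; sig = ⟨2 | 1⟩
  • {3,4}:  v_{3} + v_{4} = v_{2} + v_{5} ; sig = ⟨2 | 1 1⟩
  • {4,6}:  v_{4} + v_{6} = v_{5} + v_{7} ; sig = ⟨2 | 1 1⟩
  • {1,4}:  v_{1} + v_{4} = v_{2} + 2·v_{5} ; sig = ⟨2 | 1 2⟩
  • {4,8}:  v_{4} + v_{8} = v_{2} + 2·v_{7} ; sig = ⟨2 | 1 2⟩
  • {2,5,7}:  v_{2} + v_{5} + v_{7} = v_{4} ; sig = ⟨3 | 1⟩

Signatures (|P|; sorted positive RHS coefficients), sorted:
[⟨2 | 0⟩, ⟨2 | 0⟩, ⟨2 | 0⟩, ⟨2 | 1⟩, ⟨2 | 1⟩, ⟨2 | 1⟩, ⟨2 | 1 1⟩, ⟨2 | 1 1⟩, ⟨2 | 1 2⟩, ⟨2 | 1 2⟩, ⟨3 | 1⟩]


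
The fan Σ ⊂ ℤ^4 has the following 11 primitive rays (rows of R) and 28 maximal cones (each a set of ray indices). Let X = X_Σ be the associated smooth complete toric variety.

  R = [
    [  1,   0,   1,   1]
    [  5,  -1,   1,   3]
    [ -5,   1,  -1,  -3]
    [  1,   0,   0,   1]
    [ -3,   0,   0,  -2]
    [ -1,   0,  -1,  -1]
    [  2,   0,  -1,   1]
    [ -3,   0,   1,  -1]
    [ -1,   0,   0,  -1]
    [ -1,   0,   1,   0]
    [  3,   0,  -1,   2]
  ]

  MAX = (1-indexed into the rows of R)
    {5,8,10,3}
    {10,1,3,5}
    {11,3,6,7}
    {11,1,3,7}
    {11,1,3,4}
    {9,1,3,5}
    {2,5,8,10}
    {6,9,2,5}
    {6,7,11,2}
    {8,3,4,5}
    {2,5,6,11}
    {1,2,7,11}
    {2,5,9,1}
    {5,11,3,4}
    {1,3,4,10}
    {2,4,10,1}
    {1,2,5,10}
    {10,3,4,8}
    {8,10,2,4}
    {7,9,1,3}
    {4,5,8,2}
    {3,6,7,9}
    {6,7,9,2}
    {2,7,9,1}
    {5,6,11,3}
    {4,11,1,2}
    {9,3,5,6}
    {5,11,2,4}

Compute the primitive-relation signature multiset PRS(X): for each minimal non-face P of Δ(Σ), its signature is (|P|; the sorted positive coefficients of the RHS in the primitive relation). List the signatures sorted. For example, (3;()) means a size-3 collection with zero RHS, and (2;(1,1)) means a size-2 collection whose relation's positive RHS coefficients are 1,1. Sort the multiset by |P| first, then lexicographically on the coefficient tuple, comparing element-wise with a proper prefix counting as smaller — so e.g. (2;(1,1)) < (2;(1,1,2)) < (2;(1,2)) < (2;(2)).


Σ has 19 primitive collections:

  • {1,6}:  v_{1} + v_{6} = 0  so sig = (2;())
  • {2,3}:  v_{2} + v_{3} = 0  so sig = (2;())
  • {4,9}:  v_{4} + v_{9} = 0  so sig = (2;())
  • {4,7}:  v_{4} + v_{7} = v_{11}  so sig = (2;(1))
  • {5,7}:  v_{5} + v_{7} = v_{6}  so sig = (2;(1))
  • {7,10}:  v_{7} + v_{10} = v_{4}  so sig = (2;(1))
  • {9,11}:  v_{9} + v_{11} = v_{7}  so sig = (2;(1))
  • {4,6}:  v_{4} + v_{6} = v_{5} + v_{11}  so sig = (2;(1,1))
  • {6,10}:  v_{6} + v_{10} = v_{4} + v_{5}  so sig = (2;(1,1))
  • {8,9}:  v_{8} + v_{9} = v_{5} + v_{10}  so sig = (2;(1,1))
  • {9,10}:  v_{9} + v_{10} = v_{1} + v_{5}  so sig = (2;(1,1))
  • {7,8}:  v_{7} + v_{8} = 2·v_{4} + v_{5}  so sig = (2;(1,2))
  • {8,11}:  v_{8} + v_{11} = 3·v_{4} + v_{5}  so sig = (2;(1,3))
  • {1,8}:  v_{1} + v_{8} = 2·v_{10}  so sig = (2;(2))
  • {10,11}:  v_{10} + v_{11} = 2·v_{4}  so sig = (2;(2))
  • {6,8}:  v_{6} + v_{8} = 2·v_{4} + 2·v_{5}  so sig = (2;(2,2))
  • {1,4,5}:  v_{1} + v_{4} + v_{5} = v_{10}  so sig = (3;(1))
  • {1,5,11}:  v_{1} + v_{5} + v_{11} = v_{4}  so sig = (3;(1))
  • {4,5,10}:  v_{4} + v_{5} + v_{10} = v_{8}  so sig = (3;(1))

so the primitive-relation signature multiset is
[(2;()), (2;()), (2;()), (2;(1)), (2;(1)), (2;(1)), (2;(1)), (2;(1,1)), (2;(1,1)), (2;(1,1)), (2;(1,1)), (2;(1,2)), (2;(1,3)), (2;(2)), (2;(2)), (2;(2,2)), (3;(1)), (3;(1)), (3;(1))]


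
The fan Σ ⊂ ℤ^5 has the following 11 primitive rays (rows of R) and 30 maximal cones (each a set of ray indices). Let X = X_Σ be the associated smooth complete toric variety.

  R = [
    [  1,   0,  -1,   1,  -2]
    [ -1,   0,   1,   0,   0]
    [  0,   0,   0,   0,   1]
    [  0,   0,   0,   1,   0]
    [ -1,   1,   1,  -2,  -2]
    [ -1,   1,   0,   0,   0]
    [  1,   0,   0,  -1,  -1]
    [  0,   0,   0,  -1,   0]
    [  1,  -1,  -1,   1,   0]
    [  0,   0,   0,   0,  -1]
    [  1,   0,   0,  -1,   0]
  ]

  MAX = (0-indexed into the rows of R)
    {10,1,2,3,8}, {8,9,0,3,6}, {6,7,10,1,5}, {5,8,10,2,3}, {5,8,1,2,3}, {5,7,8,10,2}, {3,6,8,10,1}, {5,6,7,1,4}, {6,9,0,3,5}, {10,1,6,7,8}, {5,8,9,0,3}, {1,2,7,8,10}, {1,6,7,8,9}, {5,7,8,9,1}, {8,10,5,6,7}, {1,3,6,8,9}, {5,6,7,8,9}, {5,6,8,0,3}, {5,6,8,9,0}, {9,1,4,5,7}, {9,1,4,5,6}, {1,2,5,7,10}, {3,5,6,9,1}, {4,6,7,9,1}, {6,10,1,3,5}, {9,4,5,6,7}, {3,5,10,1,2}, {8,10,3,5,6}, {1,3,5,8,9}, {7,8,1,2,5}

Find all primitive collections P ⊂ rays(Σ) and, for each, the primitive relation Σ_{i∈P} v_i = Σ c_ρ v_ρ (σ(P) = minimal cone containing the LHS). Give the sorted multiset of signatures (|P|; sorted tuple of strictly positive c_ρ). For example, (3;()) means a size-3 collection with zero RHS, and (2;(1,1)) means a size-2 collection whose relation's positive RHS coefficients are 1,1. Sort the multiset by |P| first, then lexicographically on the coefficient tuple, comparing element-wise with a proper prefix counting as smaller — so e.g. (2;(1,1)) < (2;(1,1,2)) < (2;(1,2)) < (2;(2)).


Σ has 17 primitive collections:

  • {2,9}:  v_{2} + v_{9} = 0  →  sig = (2;())
  • {3,7}:  v_{3} + v_{7} = 0  →  sig = (2;())
  • {2,6}:  v_{2} + v_{6} = v_{10}  →  sig = (2;(1))
  • {9,10}:  v_{9} + v_{10} = v_{6}  →  sig = (2;(1))
  • {0,2}:  v_{0} + v_{2} = v_{3} + v_{5} + v_{6} + v_{8}  →  sig = (2;(1,1,1,1))
  • {0,7}:  v_{0} + v_{7} = v_{5} + v_{6} + v_{8} + v_{9}  →  sig = (2;(1,1,1,1))
  • {2,4}:  v_{2} + v_{4} = v_{1} + v_{5} + v_{6} + v_{7}  →  sig = (2;(1,1,1,1))
  • {3,4}:  v_{3} + v_{4} = v_{1} + v_{5} + v_{6} + v_{9}  →  sig = (2;(1,1,1,1))
  • {0,10}:  v_{0} + v_{10} = v_{3} + v_{5} + 2·v_{6} + v_{8}  →  sig = (2;(1,1,1,2))
  • {4,10}:  v_{4} + v_{10} = v_{1} + v_{5} + 2·v_{6} + v_{7}  →  sig = (2;(1,1,1,2))
  • {0,4}:  v_{0} + v_{4} = v_{5} + v_{6} + 3·v_{9}  →  sig = (2;(1,1,3))
  • {0,1}:  v_{0} + v_{1} = v_{3} + 2·v_{9}  →  sig = (2;(1,2))
  • {4,8}:  v_{4} + v_{8} = v_{7} + 2·v_{9}  →  sig = (2;(1,2))
  • {1,5,8,10}:  v_{1} + v_{5} + v_{8} + v_{10} = 0  →  sig = (4;())
  • {1,5,6,8}:  v_{1} + v_{5} + v_{6} + v_{8} = v_{9}  →  sig = (4;(1))
  • {1,5,6,7,9}:  v_{1} + v_{5} + v_{6} + v_{7} + v_{9} = v_{4}  →  sig = (5;(1))
  • {3,5,6,8,9}:  v_{3} + v_{5} + v_{6} + v_{8} + v_{9} = v_{0}  →  sig = (5;(1))

Sorted signature multiset PRS(X):
    |P|=2: 13 collections, coeffs (), (), (1), (1), (1,1,1,1), (1,1,1,1), (1,1,1,1), (1,1,1,1), (1,1,1,2), (1,1,1,2), (1,1,3), (1,2), (1,2)
    |P|=4: 2 collections, coeffs (), (1)
    |P|=5: 2 collections, coeffs (1), (1)


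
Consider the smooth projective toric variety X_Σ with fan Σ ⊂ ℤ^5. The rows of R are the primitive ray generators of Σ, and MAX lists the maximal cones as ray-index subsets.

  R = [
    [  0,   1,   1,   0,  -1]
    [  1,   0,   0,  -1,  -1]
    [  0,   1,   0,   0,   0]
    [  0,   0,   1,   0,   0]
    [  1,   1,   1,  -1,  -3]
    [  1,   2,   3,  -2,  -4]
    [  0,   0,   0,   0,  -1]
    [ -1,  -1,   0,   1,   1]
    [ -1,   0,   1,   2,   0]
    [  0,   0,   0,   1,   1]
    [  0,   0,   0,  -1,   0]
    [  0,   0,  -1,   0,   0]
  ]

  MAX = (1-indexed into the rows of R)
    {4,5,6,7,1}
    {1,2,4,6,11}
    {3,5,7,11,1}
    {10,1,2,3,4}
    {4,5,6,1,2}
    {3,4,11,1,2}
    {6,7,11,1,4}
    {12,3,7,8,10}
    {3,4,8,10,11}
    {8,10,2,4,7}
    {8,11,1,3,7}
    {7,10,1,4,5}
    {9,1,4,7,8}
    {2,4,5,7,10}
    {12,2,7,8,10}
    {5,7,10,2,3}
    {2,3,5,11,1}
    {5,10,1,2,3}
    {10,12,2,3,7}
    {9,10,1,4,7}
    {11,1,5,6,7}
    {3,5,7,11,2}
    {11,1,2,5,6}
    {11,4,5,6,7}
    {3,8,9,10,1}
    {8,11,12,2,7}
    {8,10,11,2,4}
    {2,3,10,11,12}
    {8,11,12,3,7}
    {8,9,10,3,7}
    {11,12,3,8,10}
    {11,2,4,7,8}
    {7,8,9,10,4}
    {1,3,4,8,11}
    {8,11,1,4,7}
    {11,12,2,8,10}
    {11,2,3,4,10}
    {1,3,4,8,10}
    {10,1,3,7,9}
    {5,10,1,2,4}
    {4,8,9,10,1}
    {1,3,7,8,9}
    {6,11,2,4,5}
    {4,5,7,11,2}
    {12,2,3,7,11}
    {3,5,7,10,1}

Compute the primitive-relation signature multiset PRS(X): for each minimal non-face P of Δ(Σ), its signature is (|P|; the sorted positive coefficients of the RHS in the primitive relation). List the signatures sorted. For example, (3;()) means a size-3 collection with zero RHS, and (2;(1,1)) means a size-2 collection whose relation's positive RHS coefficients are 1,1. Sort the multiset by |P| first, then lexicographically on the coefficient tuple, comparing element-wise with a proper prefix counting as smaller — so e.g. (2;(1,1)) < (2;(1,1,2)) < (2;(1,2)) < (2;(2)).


25 minimal non-faces of Δ(Σ) (on 12 rays):

  P={4,12}:  v_{4} + v_{12} = 0  →  sig = (2;())
  P={1,12}:  v_{1} + v_{12} = v_{3} + v_{7}  →  sig = (2;(1,1))
  P={9,11}:  v_{9} + v_{11} = v_{1} + v_{8}  →  sig = (2;(1,1))
  P={6,12}:  v_{6} + v_{12} = v_{1} + v_{5} + v_{11}  →  sig = (2;(1,1,1))
  P={9,12}:  v_{9} + v_{12} = v_{3} + 2·v_{7} + v_{8} + v_{10}  →  sig = (2;(1,1,1,2))
  P={5,9}:  v_{5} + v_{9} = v_{1} + v_{4} + 3·v_{7} + v_{10}  →  sig = (2;(1,1,1,3))
  P={2,9}:  v_{2} + v_{9} = v_{4} + 2·v_{7} + v_{10}  →  sig = (2;(1,1,2))
  P={5,12}:  v_{5} + v_{12} = v_{2} + v_{3} + 2·v_{7}  →  sig = (2;(1,1,2))
  P={6,10}:  v_{6} + v_{10} = 2·v_{1} + v_{2} + v_{4}  →  sig = (2;(1,1,2))
  P={6,8}:  v_{6} + v_{8} = v_{1} + 2·v_{4} + 2·v_{7} + v_{11}  →  sig = (2;(1,1,2,2))
  P={3,6}:  v_{3} + v_{6} = 3·v_{1} + v_{2} + v_{11}  →  sig = (2;(1,1,3))
  P={5,8}:  v_{5} + v_{8} = v_{4} + 2·v_{7}  →  sig = (2;(1,2))
  P={6,9}:  v_{6} + v_{9} = 2·v_{1} + 2·v_{4} + 2·v_{7}  →  sig = (2;(2,2,2))
  P={2,3,8}:  v_{2} + v_{3} + v_{8} = 0  →  sig = (3;())
  P={7,10,11}:  v_{7} + v_{10} + v_{11} = 0  →  sig = (3;())
  P={1,2,7}:  v_{1} + v_{2} + v_{7} = v_{5}  →  sig = (3;(1))
  P={3,4,7}:  v_{3} + v_{4} + v_{7} = v_{1}  →  sig = (3;(1))
  P={1,2,8}:  v_{1} + v_{2} + v_{8} = v_{4} + v_{7}  →  sig = (3;(1,1))
  P={1,10,11}:  v_{1} + v_{10} + v_{11} = v_{3} + v_{4}  →  sig = (3;(1,1))
  P={5,10,11}:  v_{5} + v_{10} + v_{11} = v_{1} + v_{2}  →  sig = (3;(1,1))
  P={2,6,7}:  v_{2} + v_{6} + v_{7} = v_{4} + 2·v_{5} + v_{11}  →  sig = (3;(1,1,2))
  P={3,4,9}:  v_{3} + v_{4} + v_{9} = 2·v_{1} + v_{8} + v_{10}  →  sig = (3;(1,1,2))
  P={3,4,5}:  v_{3} + v_{4} + v_{5} = 2·v_{1} + v_{2}  →  sig = (3;(1,2))
  P={1,4,5,11}:  v_{1} + v_{4} + v_{5} + v_{11} = v_{6}  →  sig = (4;(1))
  P={1,7,8,10}:  v_{1} + v_{7} + v_{8} + v_{10} = v_{9}  →  sig = (4;(1))

Signatures (|P|; sorted positive RHS coefficients), sorted:
    (2;())
    (2;(1,1))
    (2;(1,1))
    (2;(1,1,1))
    (2;(1,1,1,2))
    (2;(1,1,1,3))
    (2;(1,1,2))
    (2;(1,1,2))
    (2;(1,1,2))
    (2;(1,1,2,2))
    (2;(1,1,3))
    (2;(1,2))
    (2;(2,2,2))
    (3;())
    (3;())
    (3;(1))
    (3;(1))
    (3;(1,1))
    (3;(1,1))
    (3;(1,1))
    (3;(1,1,2))
    (3;(1,1,2))
    (3;(1,2))
    (4;(1))
    (4;(1))


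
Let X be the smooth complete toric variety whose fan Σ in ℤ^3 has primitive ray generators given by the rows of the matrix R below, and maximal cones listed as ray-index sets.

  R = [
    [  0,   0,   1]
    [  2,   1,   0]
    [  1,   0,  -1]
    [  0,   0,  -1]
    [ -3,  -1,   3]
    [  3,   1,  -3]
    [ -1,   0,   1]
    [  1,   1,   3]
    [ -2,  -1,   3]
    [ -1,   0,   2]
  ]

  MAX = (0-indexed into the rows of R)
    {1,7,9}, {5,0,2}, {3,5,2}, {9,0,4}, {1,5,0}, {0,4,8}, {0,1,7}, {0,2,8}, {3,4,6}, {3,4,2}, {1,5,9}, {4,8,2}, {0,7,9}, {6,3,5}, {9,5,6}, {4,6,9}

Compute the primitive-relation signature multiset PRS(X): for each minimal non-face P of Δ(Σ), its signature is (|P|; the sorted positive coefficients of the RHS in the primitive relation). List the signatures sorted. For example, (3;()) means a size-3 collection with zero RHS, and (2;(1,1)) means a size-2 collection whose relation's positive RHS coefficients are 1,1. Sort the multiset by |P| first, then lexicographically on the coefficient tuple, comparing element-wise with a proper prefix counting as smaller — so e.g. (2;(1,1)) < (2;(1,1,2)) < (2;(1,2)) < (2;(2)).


Δ(Σ) — 10 vertices, 24 min non-faces:

  P={0,3}:  v_{0} + v_{3} = 0  so sig = (2;())
  P={2,6}:  v_{2} + v_{6} = 0  so sig = (2;())
  P={4,5}:  v_{4} + v_{5} = 0  so sig = (2;())
  P={0,6}:  v_{0} + v_{6} = v_{9}  so sig = (2;(1))
  P={2,9}:  v_{2} + v_{9} = v_{0}  so sig = (2;(1))
  P={3,9}:  v_{3} + v_{9} = v_{6}  so sig = (2;(1))
  P={1,3}:  v_{1} + v_{3} = v_{5} + v_{9}  so sig = (2;(1,1))
  P={1,4}:  v_{1} + v_{4} = v_{0} + v_{9}  so sig = (2;(1,1))
  P={3,7}:  v_{3} + v_{7} = v_{1} + v_{9}  so sig = (2;(1,1))
  P={3,8}:  v_{3} + v_{8} = v_{2} + v_{4}  so sig = (2;(1,1))
  P={5,8}:  v_{5} + v_{8} = v_{0} + v_{2}  so sig = (2;(1,1))
  P={6,8}:  v_{6} + v_{8} = v_{0} + v_{4}  so sig = (2;(1,1))
  P={1,2}:  v_{1} + v_{2} = 2·v_{0} + v_{5}  so sig = (2;(1,2))
  P={1,6}:  v_{1} + v_{6} = v_{5} + 2·v_{9}  so sig = (2;(1,2))
  P={2,7}:  v_{2} + v_{7} = 2·v_{0} + v_{1}  so sig = (2;(1,2))
  P={6,7}:  v_{6} + v_{7} = v_{1} + 2·v_{9}  so sig = (2;(1,2))
  P={8,9}:  v_{8} + v_{9} = 2·v_{0} + v_{4}  so sig = (2;(1,2))
  P={7,8}:  v_{7} + v_{8} = 4·v_{0} + v_{9}  so sig = (2;(1,4))
  P={5,7}:  v_{5} + v_{7} = 2·v_{1}  so sig = (2;(2))
  P={4,7}:  v_{4} + v_{7} = 2·v_{0} + 2·v_{9}  so sig = (2;(2,2))
  P={1,8}:  v_{1} + v_{8} = 3·v_{0}  so sig = (2;(3))
  P={0,1,9}:  v_{0} + v_{1} + v_{9} = v_{7}  so sig = (3;(1))
  P={0,2,4}:  v_{0} + v_{2} + v_{4} = v_{8}  so sig = (3;(1))
  P={0,5,9}:  v_{0} + v_{5} + v_{9} = v_{1}  so sig = (3;(1))

Hence PRS(X_Σ) =
    |P|=2: 21 collections, coeffs (), (), (), (1), (1), (1), (1,1), (1,1), (1,1), (1,1), (1,1), (1,1), (1,2), (1,2), (1,2), (1,2), (1,2), (1,4), (2), (2,2), (3)
    |P|=3: 3 collections, coeffs (1), (1), (1)


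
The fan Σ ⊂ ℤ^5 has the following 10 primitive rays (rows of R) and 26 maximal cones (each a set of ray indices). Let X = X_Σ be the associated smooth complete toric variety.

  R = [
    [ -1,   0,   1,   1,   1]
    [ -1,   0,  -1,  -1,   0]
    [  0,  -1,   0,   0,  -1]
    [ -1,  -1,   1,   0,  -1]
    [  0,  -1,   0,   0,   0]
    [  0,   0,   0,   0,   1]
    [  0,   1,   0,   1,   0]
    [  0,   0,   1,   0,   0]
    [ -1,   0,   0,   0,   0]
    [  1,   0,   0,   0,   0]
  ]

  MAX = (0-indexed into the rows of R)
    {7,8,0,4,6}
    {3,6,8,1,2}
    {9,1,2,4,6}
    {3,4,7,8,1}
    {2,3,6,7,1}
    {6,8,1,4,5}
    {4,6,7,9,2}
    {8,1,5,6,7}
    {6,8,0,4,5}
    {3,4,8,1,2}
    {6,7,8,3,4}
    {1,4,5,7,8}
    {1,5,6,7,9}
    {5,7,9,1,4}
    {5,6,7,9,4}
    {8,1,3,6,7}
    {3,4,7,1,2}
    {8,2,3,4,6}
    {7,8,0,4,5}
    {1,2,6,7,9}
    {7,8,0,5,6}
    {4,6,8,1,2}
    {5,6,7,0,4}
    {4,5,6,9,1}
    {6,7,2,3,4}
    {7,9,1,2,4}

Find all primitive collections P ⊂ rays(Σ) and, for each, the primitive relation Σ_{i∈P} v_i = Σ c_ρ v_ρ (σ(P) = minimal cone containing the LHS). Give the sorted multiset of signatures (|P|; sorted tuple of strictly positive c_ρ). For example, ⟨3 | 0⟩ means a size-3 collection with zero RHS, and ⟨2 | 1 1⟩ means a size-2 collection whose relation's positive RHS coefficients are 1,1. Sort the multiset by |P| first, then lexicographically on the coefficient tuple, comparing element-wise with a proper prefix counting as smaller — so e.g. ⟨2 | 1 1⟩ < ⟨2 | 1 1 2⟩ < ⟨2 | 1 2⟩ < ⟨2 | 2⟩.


|primitive collections| = 12. Relations:

  {8,9}:  v_{8} + v_{9} = 0  ⇒ sig = ⟨2 | 0⟩
  {2,5}:  v_{2} + v_{5} = v_{4}  ⇒ sig = ⟨2 | 1⟩
  {3,9}:  v_{3} + v_{9} = v_{2} + v_{7}  ⇒ sig = ⟨2 | 1 1⟩
  {3,5}:  v_{3} + v_{5} = v_{4} + v_{7} + v_{8}  ⇒ sig = ⟨2 | 1 1 1⟩
  {0,9}:  v_{0} + v_{9} = v_{4} + v_{5} + v_{6} + v_{7}  ⇒ sig = ⟨2 | 1 1 1 1⟩
  {0,2}:  v_{0} + v_{2} = 2·v_{4} + v_{6} + v_{7} + v_{8}  ⇒ sig = ⟨2 | 1 1 1 2⟩
  {0,1}:  v_{0} + v_{1} = v_{5} + 2·v_{8}  ⇒ sig = ⟨2 | 1 2⟩
  {0,3}:  v_{0} + v_{3} = 2·v_{4} + v_{6} + 2·v_{7} + 2·v_{8}  ⇒ sig = ⟨2 | 1 2 2 2⟩
  {2,7,8}:  v_{2} + v_{7} + v_{8} = v_{3}  ⇒ sig = ⟨3 | 1⟩
  {1,4,6,7}:  v_{1} + v_{4} + v_{6} + v_{7} = v_{8}  ⇒ sig = ⟨4 | 1⟩
  {1,3,4,6}:  v_{1} + v_{3} + v_{4} + v_{6} = v_{2} + 2·v_{8}  ⇒ sig = ⟨4 | 1 2⟩
  {4,5,6,7,8}:  v_{4} + v_{5} + v_{6} + v_{7} + v_{8} = v_{0}  ⇒ sig = ⟨5 | 1⟩

Hence PRS(X_Σ) =
[⟨2 | 0⟩, ⟨2 | 1⟩, ⟨2 | 1 1⟩, ⟨2 | 1 1 1⟩, ⟨2 | 1 1 1 1⟩, ⟨2 | 1 1 1 2⟩, ⟨2 | 1 2⟩, ⟨2 | 1 2 2 2⟩, ⟨3 | 1⟩, ⟨4 | 1⟩, ⟨4 | 1 2⟩, ⟨5 | 1⟩]


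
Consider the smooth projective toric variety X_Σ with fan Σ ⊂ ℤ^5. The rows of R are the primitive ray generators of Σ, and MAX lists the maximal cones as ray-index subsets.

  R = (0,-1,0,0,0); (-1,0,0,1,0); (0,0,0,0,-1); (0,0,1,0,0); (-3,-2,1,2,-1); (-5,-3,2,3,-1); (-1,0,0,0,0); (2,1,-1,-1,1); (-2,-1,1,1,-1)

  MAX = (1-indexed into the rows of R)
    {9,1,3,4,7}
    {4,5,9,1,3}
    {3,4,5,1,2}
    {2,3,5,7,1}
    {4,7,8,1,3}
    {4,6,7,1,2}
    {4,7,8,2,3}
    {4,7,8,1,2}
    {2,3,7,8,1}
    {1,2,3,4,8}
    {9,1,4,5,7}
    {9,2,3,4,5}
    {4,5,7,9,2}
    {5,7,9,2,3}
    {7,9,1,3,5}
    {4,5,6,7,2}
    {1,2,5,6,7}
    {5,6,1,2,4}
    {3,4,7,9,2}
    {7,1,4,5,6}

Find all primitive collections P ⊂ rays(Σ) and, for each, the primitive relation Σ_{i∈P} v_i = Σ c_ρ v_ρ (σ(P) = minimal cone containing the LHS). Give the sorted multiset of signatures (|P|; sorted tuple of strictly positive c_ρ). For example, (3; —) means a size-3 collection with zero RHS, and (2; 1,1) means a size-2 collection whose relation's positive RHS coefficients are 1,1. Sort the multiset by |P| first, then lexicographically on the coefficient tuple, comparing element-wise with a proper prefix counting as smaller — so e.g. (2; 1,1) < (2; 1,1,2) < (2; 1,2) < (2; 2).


Σ has 9 primitive collections:

  P = {8,9}:  v_{8} + v_{9} = 0  ⟹  sig = (2; —)
  P = {3,6}:  v_{3} + v_{6} = v_{5} + v_{9}  ⟹  sig = (2; 1,1)
  P = {5,8}:  v_{5} + v_{8} = v_{1} + v_{2}  ⟹  sig = (2; 1,1)
  P = {6,9}:  v_{6} + v_{9} = v_{4} + 2·v_{5} + v_{7}  ⟹  sig = (2; 1,1,2)
  P = {6,8}:  v_{6} + v_{8} = 2·v_{1} + 2·v_{2} + v_{4} + v_{7}  ⟹  sig = (2; 1,1,2,2)
  P = {1,2,9}:  v_{1} + v_{2} + v_{9} = v_{5}  ⟹  sig = (3; 1)
  P = {3,4,5,7}:  v_{3} + v_{4} + v_{5} + v_{7} = 2·v_{9}  ⟹  sig = (4; 2)
  P = {1,2,3,4,7}:  v_{1} + v_{2} + v_{3} + v_{4} + v_{7} = v_{9}  ⟹  sig = (5; 1)
  P = {1,2,4,5,7}:  v_{1} + v_{2} + v_{4} + v_{5} + v_{7} = v_{6}  ⟹  sig = (5; 1)

Sorted signature multiset PRS(X):
    (2; —)
    (2; 1,1)
    (2; 1,1)
    (2; 1,1,2)
    (2; 1,1,2,2)
    (3; 1)
    (4; 2)
    (5; 1)
    (5; 1)


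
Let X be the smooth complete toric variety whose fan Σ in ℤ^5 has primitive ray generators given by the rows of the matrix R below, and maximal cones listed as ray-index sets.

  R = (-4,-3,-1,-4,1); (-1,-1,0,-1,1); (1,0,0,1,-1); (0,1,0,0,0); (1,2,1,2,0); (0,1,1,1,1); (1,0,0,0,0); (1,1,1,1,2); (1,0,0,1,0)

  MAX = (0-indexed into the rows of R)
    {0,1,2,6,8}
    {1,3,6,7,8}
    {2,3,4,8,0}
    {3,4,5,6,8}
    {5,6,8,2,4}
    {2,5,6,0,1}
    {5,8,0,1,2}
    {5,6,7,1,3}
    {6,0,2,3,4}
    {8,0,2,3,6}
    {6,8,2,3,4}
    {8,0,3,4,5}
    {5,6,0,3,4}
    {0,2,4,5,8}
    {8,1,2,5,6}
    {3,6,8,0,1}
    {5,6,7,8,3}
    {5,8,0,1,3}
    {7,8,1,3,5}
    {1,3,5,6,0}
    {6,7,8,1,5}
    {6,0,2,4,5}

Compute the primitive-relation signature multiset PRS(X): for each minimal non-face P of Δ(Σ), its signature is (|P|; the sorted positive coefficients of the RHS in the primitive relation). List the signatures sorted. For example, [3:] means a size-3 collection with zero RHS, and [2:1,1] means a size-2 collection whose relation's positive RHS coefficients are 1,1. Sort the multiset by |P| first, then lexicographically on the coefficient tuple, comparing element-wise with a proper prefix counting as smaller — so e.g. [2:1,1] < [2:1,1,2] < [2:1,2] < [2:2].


Minimal non-faces — 9 found among 9 rays, 22 max cones:

  • {1,4}:  v_{1} + v_{4} = v_{5}  ⟹  sig = [2:1]
  • {2,7}:  v_{2} + v_{7} = v_{5} + v_{6} + v_{8}  ⟹  sig = [2:1,1,1]
  • {4,7}:  v_{4} + v_{7} = v_{3} + 2·v_{5} + v_{6} + v_{8}  ⟹  sig = [2:1,1,1,2]
  • {0,7}:  v_{0} + v_{7} = 3·v_{1} + v_{3}  ⟹  sig = [2:1,3]
  • {1,2,3}:  v_{1} + v_{2} + v_{3} = 0  ⟹  sig = [3:]
  • {2,3,5}:  v_{2} + v_{3} + v_{5} = v_{4}  ⟹  sig = [3:1]
  • {0,4,6,8}:  v_{0} + v_{4} + v_{6} + v_{8} = v_{1}  ⟹  sig = [4:1]
  • {0,5,6,8}:  v_{0} + v_{5} + v_{6} + v_{8} = 2·v_{1}  ⟹  sig = [4:2]
  • {1,3,5,6,8}:  v_{1} + v_{3} + v_{5} + v_{6} + v_{8} = v_{7}  ⟹  sig = [5:1]

Sorted signature multiset PRS(X):
    |P|=2: 4 collections, coeffs (1), (1,1,1), (1,1,1,2), (1,3)
    |P|=3: 2 collections, coeffs (), (1)
    |P|=4: 2 collections, coeffs (1), (2)
    |P|=5: 1 collection, coeffs (1)


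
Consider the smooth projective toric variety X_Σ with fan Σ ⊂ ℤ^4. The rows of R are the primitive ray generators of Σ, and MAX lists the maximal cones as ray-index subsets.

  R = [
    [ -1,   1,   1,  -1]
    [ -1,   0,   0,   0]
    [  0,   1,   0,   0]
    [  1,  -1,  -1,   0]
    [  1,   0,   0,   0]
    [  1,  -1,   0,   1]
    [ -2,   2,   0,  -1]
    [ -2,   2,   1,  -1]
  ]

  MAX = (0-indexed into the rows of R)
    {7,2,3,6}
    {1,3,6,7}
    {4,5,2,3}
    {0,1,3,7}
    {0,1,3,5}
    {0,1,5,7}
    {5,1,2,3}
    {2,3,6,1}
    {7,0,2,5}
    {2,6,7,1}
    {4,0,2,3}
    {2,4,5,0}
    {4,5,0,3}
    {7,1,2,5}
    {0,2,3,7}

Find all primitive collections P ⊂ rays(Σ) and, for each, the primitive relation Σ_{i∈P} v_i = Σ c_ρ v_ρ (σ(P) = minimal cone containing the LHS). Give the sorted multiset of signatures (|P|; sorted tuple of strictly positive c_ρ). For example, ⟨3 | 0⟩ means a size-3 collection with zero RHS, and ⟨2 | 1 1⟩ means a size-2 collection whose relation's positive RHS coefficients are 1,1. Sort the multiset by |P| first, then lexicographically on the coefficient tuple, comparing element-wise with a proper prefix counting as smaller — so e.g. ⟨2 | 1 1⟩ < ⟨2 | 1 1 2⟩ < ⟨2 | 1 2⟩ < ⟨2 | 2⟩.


Minimal non-faces — 9 found among 8 rays, 15 max cones:

  {1,4}:  v_{1} + v_{4} = 0 ; sig = ⟨2 | 0⟩
  {4,7}:  v_{4} + v_{7} = v_{0} + v_{2} ; sig = ⟨2 | 1 1⟩
  {5,6}:  v_{5} + v_{6} = v_{1} + v_{2} ; sig = ⟨2 | 1 1⟩
  {4,6}:  v_{4} + v_{6} = v_{2} + v_{3} + v_{7} ; sig = ⟨2 | 1 1 1⟩
  {0,6}:  v_{0} + v_{6} = v_{3} + 2·v_{7} ; sig = ⟨2 | 1 2⟩
  {3,5,7}:  v_{3} + v_{5} + v_{7} = 0 ; sig = ⟨3 | 0⟩
  {0,1,2}:  v_{0} + v_{1} + v_{2} = v_{7} ; sig = ⟨3 | 1⟩
  {0,2,3,5}:  v_{0} + v_{2} + v_{3} + v_{5} = v_{4} ; sig = ⟨4 | 1⟩
  {1,2,3,7}:  v_{1} + v_{2} + v_{3} + v_{7} = v_{6} ; sig = ⟨4 | 1⟩

so the primitive-relation signature multiset is
{ ⟨2 | 0⟩,  ⟨2 | 1 1⟩ ×2,  ⟨2 | 1 1 1⟩,  ⟨2 | 1 2⟩,  ⟨3 | 0⟩,  ⟨3 | 1⟩,  ⟨4 | 1⟩ ×2 }


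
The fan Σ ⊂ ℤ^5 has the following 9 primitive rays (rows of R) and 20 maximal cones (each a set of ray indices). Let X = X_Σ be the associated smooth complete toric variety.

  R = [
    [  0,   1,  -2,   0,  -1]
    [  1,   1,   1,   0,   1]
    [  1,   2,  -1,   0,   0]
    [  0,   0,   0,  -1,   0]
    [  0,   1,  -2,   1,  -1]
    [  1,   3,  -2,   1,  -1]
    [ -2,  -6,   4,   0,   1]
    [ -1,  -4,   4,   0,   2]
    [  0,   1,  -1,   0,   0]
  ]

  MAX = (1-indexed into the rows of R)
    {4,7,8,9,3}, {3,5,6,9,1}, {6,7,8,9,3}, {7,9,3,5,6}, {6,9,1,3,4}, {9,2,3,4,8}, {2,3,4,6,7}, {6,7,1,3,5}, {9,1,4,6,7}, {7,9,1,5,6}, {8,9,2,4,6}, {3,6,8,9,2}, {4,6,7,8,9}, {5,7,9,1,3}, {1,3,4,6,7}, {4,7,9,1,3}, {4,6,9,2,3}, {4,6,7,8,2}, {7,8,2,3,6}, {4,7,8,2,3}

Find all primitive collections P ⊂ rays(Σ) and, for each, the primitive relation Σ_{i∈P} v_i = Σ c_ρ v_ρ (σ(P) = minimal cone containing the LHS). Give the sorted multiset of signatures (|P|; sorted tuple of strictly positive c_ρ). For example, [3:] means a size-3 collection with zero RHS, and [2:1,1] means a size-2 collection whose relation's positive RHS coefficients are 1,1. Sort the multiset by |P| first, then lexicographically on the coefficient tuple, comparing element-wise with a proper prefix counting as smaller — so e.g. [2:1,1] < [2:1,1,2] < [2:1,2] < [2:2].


Δ(Σ) — 9 vertices, 9 min non-faces:

  P = {1,2}:  v_{1} + v_{2} = v_{3}  ⇒ sig = [2:1]
  P = {4,5}:  v_{4} + v_{5} = v_{1}  ⇒ sig = [2:1]
  P = {1,8}:  v_{1} + v_{8} = v_{3} + v_{7} + v_{9}  ⇒ sig = [2:1,1,1]
  P = {2,5}:  v_{2} + v_{5} = 2·v_{3} + v_{6} + v_{7} + v_{9}  ⇒ sig = [2:1,1,1,2]
  P = {5,8}:  v_{5} + v_{8} = 2·v_{3} + v_{6} + 2·v_{7} + 2·v_{9}  ⇒ sig = [2:1,2,2,2]
  P = {2,7,9}:  v_{2} + v_{7} + v_{9} = v_{8}  ⇒ sig = [3:1]
  P = {3,4,6,8}:  v_{3} + v_{4} + v_{6} + v_{8} = v_{2}  ⇒ sig = [4:1]
  P = {3,4,6,7,9}:  v_{3} + v_{4} + v_{6} + v_{7} + v_{9} = 0  ⇒ sig = [5:]
  P = {1,3,6,7,9}:  v_{1} + v_{3} + v_{6} + v_{7} + v_{9} = v_{5}  ⇒ sig = [5:1]

so the primitive-relation signature multiset is
[[2:1], [2:1], [2:1,1,1], [2:1,1,1,2], [2:1,2,2,2], [3:1], [4:1], [5:], [5:1]]
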